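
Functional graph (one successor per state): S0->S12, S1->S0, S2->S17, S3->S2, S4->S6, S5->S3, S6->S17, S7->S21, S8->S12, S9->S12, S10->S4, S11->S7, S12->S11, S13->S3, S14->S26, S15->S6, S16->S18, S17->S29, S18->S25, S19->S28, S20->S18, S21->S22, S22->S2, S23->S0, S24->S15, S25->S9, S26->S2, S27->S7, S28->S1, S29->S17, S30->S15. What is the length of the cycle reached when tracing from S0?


Trace from S0 until a state repeats:
  S0 -> S12 -> S11 -> S7 -> S21 -> S22 -> S2 -> S17 -> S29 -> S17
S17 first seen at step 7, revisited at step 9.
Cycle length = 9 - 7 = 2

2


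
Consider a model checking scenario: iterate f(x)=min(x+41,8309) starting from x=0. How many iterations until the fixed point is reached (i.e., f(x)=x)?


Step 1: x=0, cap=8309, increment=41
Step 2: x grows by 41 each step until capped at 8309; fixed point is x=8309
Step 3: iterations = ceil(8309/41) = 203

203


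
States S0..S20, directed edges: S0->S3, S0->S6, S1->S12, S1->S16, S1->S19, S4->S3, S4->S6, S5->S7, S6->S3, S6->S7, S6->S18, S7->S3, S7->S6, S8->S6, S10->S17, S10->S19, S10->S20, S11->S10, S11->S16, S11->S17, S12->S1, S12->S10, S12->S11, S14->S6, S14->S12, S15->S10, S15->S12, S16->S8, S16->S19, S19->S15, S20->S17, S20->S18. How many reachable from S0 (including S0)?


BFS from S0:
  layer 0: {S0}
  layer 1: {S3, S6}
  layer 2: {S7, S18}
Reachable set: {S0, S3, S6, S7, S18}
Count = 5

5


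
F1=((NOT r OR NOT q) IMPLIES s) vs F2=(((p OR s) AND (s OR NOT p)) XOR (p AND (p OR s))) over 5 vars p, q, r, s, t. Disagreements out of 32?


F1 = ((NOT r OR NOT q) IMPLIES s)
F2 = (((p OR s) AND (s OR NOT p)) XOR (p AND (p OR s)))
Evaluate both on each of 32 rows (bits = p,q,r,s,t):
  row 0 [00000]: F1=0 F2=0 -> 0
  row 1 [00001]: F1=0 F2=0 -> 0
  row 2 [00010]: F1=1 F2=1 -> 0
  row 3 [00011]: F1=1 F2=1 -> 0
  row 4 [00100]: F1=0 F2=0 -> 0
  row 5 [00101]: F1=0 F2=0 -> 0
  row 6 [00110]: F1=1 F2=1 -> 0
  row 7 [00111]: F1=1 F2=1 -> 0
  row 8 [01000]: F1=0 F2=0 -> 0
  row 9 [01001]: F1=0 F2=0 -> 0
  row 10 [01010]: F1=1 F2=1 -> 0
  row 11 [01011]: F1=1 F2=1 -> 0
  row 12 [01100]: F1=1 F2=0 (differ) -> 1
  row 13 [01101]: F1=1 F2=0 (differ) -> 1
  row 14 [01110]: F1=1 F2=1 -> 0
  row 15 [01111]: F1=1 F2=1 -> 0
  row 16 [10000]: F1=0 F2=1 (differ) -> 1
  row 17 [10001]: F1=0 F2=1 (differ) -> 1
  row 18 [10010]: F1=1 F2=0 (differ) -> 1
  row 19 [10011]: F1=1 F2=0 (differ) -> 1
  row 20 [10100]: F1=0 F2=1 (differ) -> 1
  row 21 [10101]: F1=0 F2=1 (differ) -> 1
  row 22 [10110]: F1=1 F2=0 (differ) -> 1
  row 23 [10111]: F1=1 F2=0 (differ) -> 1
  row 24 [11000]: F1=0 F2=1 (differ) -> 1
  row 25 [11001]: F1=0 F2=1 (differ) -> 1
  row 26 [11010]: F1=1 F2=0 (differ) -> 1
  row 27 [11011]: F1=1 F2=0 (differ) -> 1
  row 28 [11100]: F1=1 F2=1 -> 0
  row 29 [11101]: F1=1 F2=1 -> 0
  row 30 [11110]: F1=1 F2=0 (differ) -> 1
  row 31 [11111]: F1=1 F2=0 (differ) -> 1
Full result column, 8 rows per line (p,q fixed per line; r,s,t runs 000..111 left to right):
  rows 0-7 [p,q=00]: 00000000  (ones: 0)
  rows 8-15 [p,q=01]: 00001100  (ones: 2)
  rows 16-23 [p,q=10]: 11111111  (ones: 8)
  rows 24-31 [p,q=11]: 11110011  (ones: 6)
Disagreements = 0+2+8+6 = 16

16


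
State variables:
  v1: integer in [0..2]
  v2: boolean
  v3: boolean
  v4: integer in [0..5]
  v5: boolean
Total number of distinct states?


State space = product of domain sizes of all variables.
Domain sizes:
  v1 (integer in [0..2]): 3
  v2 (boolean): 2
  v3 (boolean): 2
  v4 (integer in [0..5]): 6
  v5 (boolean): 2
Product = 3 * 2 * 2 * 6 * 2 = 144

144


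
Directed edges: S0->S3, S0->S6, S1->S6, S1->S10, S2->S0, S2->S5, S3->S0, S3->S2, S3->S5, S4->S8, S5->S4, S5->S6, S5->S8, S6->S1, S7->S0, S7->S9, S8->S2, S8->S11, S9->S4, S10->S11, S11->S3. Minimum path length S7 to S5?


BFS layer-by-layer from S7:
  dist 0: {S7}
  dist 1: {S0, S9}
  dist 2: {S3, S4, S6}
  dist 3: {S1, S2, S5, S8}
  -> S5 reached at distance 3
Shortest path length = 3

3


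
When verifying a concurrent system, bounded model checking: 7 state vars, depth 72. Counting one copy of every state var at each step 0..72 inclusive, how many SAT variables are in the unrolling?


BMC unrolls to depth k, creating one copy of each state var for steps 0..k.
Step count = 72 + 1 = 73 (steps 0 through 72)
Vars per step = 7
Total = 7 * 73 = 511

511


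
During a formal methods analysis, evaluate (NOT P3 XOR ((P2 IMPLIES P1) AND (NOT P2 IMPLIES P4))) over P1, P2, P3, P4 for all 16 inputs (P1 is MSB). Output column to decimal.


Formula: (NOT P3 XOR ((P2 IMPLIES P1) AND (NOT P2 IMPLIES P4))) over P1, P2, P3, P4 (16 rows)
Evaluate each row (bits = P1,P2,P3,P4, MSB first):
  row 0 [0000]: (NOT 0 XOR ((0 IMPLIES 0) AND (NOT 0 IMPLIES 0))) -> 1
  row 1 [0001]: (NOT 0 XOR ((0 IMPLIES 0) AND (NOT 0 IMPLIES 1))) -> 0
  row 2 [0010]: (NOT 1 XOR ((0 IMPLIES 0) AND (NOT 0 IMPLIES 0))) -> 0
  row 3 [0011]: (NOT 1 XOR ((0 IMPLIES 0) AND (NOT 0 IMPLIES 1))) -> 1
  row 4 [0100]: (NOT 0 XOR ((1 IMPLIES 0) AND (NOT 1 IMPLIES 0))) -> 1
  row 5 [0101]: (NOT 0 XOR ((1 IMPLIES 0) AND (NOT 1 IMPLIES 1))) -> 1
  row 6 [0110]: (NOT 1 XOR ((1 IMPLIES 0) AND (NOT 1 IMPLIES 0))) -> 0
  row 7 [0111]: (NOT 1 XOR ((1 IMPLIES 0) AND (NOT 1 IMPLIES 1))) -> 0
  row 8 [1000]: (NOT 0 XOR ((0 IMPLIES 1) AND (NOT 0 IMPLIES 0))) -> 1
  row 9 [1001]: (NOT 0 XOR ((0 IMPLIES 1) AND (NOT 0 IMPLIES 1))) -> 0
  row 10 [1010]: (NOT 1 XOR ((0 IMPLIES 1) AND (NOT 0 IMPLIES 0))) -> 0
  row 11 [1011]: (NOT 1 XOR ((0 IMPLIES 1) AND (NOT 0 IMPLIES 1))) -> 1
  row 12 [1100]: (NOT 0 XOR ((1 IMPLIES 1) AND (NOT 1 IMPLIES 0))) -> 0
  row 13 [1101]: (NOT 0 XOR ((1 IMPLIES 1) AND (NOT 1 IMPLIES 1))) -> 0
  row 14 [1110]: (NOT 1 XOR ((1 IMPLIES 1) AND (NOT 1 IMPLIES 0))) -> 1
  row 15 [1111]: (NOT 1 XOR ((1 IMPLIES 1) AND (NOT 1 IMPLIES 1))) -> 1
Full result column, 4 rows per line (P1,P2 fixed per line; P3,P4 runs 00..11 left to right):
  rows 0-3 [P1,P2=00]: 1001  = hex 9
  rows 4-7 [P1,P2=01]: 1100  = hex C
  rows 8-11 [P1,P2=10]: 1001  = hex 9
  rows 12-15 [P1,P2=11]: 0011  = hex 3
Output column (row 0 .. row 15) = 1001110010010011
Output column grouped in 4s = 1001 1100 1001 0011 = 0x9C93
Convert to decimal digit by digit (value = value*16 + digit):
  9 -> 9
  9*16 + 12 (C) = 156
  156*16 + 9 = 2505
  2505*16 + 3 = 40083
Decimal = 40083

40083


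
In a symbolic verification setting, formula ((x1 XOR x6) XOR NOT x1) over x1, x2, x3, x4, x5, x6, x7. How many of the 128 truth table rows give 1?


Formula: ((x1 XOR x6) XOR NOT x1) over 7 vars (128 rows)
Evaluate each row (x1, x2, x3, x4, x5, x6, x7 as bits, MSB first):
  row 0 [0000000]: ((0 XOR 0) XOR NOT 0) -> 1
  row 1 [0000001]: ((0 XOR 0) XOR NOT 0) -> 1
  row 2 [0000010]: ((0 XOR 1) XOR NOT 0) -> 0
  row 3 [0000011]: ((0 XOR 1) XOR NOT 0) -> 0
  row 4 [0000100]: ((0 XOR 0) XOR NOT 0) -> 1
  (every remaining row is evaluated the same way; all 128 results are listed next)
Full result column, 8 rows per line (x1,x2,x3,x4 fixed per line; x5,x6,x7 runs 000..111 left to right):
  rows 0-7 [x1,x2,x3,x4=0000]: 11001100  (ones: 4)
  rows 8-15 [x1,x2,x3,x4=0001]: 11001100  (ones: 4)
  rows 16-23 [x1,x2,x3,x4=0010]: 11001100  (ones: 4)
  rows 24-31 [x1,x2,x3,x4=0011]: 11001100  (ones: 4)
  rows 32-39 [x1,x2,x3,x4=0100]: 11001100  (ones: 4)
  rows 40-47 [x1,x2,x3,x4=0101]: 11001100  (ones: 4)
  rows 48-55 [x1,x2,x3,x4=0110]: 11001100  (ones: 4)
  rows 56-63 [x1,x2,x3,x4=0111]: 11001100  (ones: 4)
  rows 64-71 [x1,x2,x3,x4=1000]: 11001100  (ones: 4)
  rows 72-79 [x1,x2,x3,x4=1001]: 11001100  (ones: 4)
  rows 80-87 [x1,x2,x3,x4=1010]: 11001100  (ones: 4)
  rows 88-95 [x1,x2,x3,x4=1011]: 11001100  (ones: 4)
  rows 96-103 [x1,x2,x3,x4=1100]: 11001100  (ones: 4)
  rows 104-111 [x1,x2,x3,x4=1101]: 11001100  (ones: 4)
  rows 112-119 [x1,x2,x3,x4=1110]: 11001100  (ones: 4)
  rows 120-127 [x1,x2,x3,x4=1111]: 11001100  (ones: 4)
Count of 1-rows = 4+4+4+4+4+4+4+4+4+4+4+4+4+4+4+4 = 64

64


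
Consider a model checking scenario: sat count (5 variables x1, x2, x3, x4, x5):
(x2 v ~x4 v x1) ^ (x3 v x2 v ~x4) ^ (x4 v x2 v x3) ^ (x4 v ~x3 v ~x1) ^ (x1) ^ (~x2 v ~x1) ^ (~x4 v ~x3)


CNF with 7 clauses over 5 vars (32 assignments).
An assignment satisfies CNF iff every clause has >=1 true literal.
Check each row (bits = x1,x2,x3,x4,x5; clause T/F shown):
  row 0 [00000]: clauses=TTFTFTT -> 0
  row 1 [00001]: clauses=TTFTFTT -> 0
  row 2 [00010]: clauses=FFTTFTT -> 0
  row 3 [00011]: clauses=FFTTFTT -> 0
  row 4 [00100]: clauses=TTTTFTT -> 0
  row 5 [00101]: clauses=TTTTFTT -> 0
  row 6 [00110]: clauses=FTTTFTF -> 0
  row 7 [00111]: clauses=FTTTFTF -> 0
  row 8 [01000]: clauses=TTTTFTT -> 0
  row 9 [01001]: clauses=TTTTFTT -> 0
  row 10 [01010]: clauses=TTTTFTT -> 0
  row 11 [01011]: clauses=TTTTFTT -> 0
  row 12 [01100]: clauses=TTTTFTT -> 0
  row 13 [01101]: clauses=TTTTFTT -> 0
  row 14 [01110]: clauses=TTTTFTF -> 0
  row 15 [01111]: clauses=TTTTFTF -> 0
  row 16 [10000]: clauses=TTFTTTT -> 0
  row 17 [10001]: clauses=TTFTTTT -> 0
  row 18 [10010]: clauses=TFTTTTT -> 0
  row 19 [10011]: clauses=TFTTTTT -> 0
  row 20 [10100]: clauses=TTTFTTT -> 0
  row 21 [10101]: clauses=TTTFTTT -> 0
  row 22 [10110]: clauses=TTTTTTF -> 0
  row 23 [10111]: clauses=TTTTTTF -> 0
  row 24 [11000]: clauses=TTTTTFT -> 0
  row 25 [11001]: clauses=TTTTTFT -> 0
  row 26 [11010]: clauses=TTTTTFT -> 0
  row 27 [11011]: clauses=TTTTTFT -> 0
  row 28 [11100]: clauses=TTTFTFT -> 0
  row 29 [11101]: clauses=TTTFTFT -> 0
  row 30 [11110]: clauses=TTTTTFF -> 0
  row 31 [11111]: clauses=TTTTTFF -> 0
Full result column, 8 rows per line (x1,x2 fixed per line; x3,x4,x5 runs 000..111 left to right):
  rows 0-7 [x1,x2=00]: 00000000  (ones: 0)
  rows 8-15 [x1,x2=01]: 00000000  (ones: 0)
  rows 16-23 [x1,x2=10]: 00000000  (ones: 0)
  rows 24-31 [x1,x2=11]: 00000000  (ones: 0)
Satisfying assignments = 0+0+0+0 = 0

0


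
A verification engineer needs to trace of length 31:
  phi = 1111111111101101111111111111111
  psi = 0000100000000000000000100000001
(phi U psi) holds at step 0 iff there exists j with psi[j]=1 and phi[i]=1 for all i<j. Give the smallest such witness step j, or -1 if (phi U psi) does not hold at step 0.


(phi U psi) at 0: need smallest j with psi[j]=1 and phi[i]=1 for all i in [0,j).
Scan from step 0:
  step 0: phi=1, psi=0 -> continue
  step 1: phi=1, psi=0 -> continue
  step 2: phi=1, psi=0 -> continue
  step 3: phi=1, psi=0 -> continue
  step 4: psi=1 and phi held for [0,4) -> witness found
Witness step = 4

4


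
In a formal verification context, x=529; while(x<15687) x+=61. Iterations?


Step 1: x goes from 529 toward 15687 by 61; the body runs while x<15687, so iterations = ceil((bound-start)/step)
Step 2: Distance=15158
Step 3: ceil(15158/61)=249

249


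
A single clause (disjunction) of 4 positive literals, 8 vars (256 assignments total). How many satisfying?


Step 1: Total=2^8=256
Step 2: Unsat when all 4 false: 2^4=16
Step 3: Sat=256-16=240

240


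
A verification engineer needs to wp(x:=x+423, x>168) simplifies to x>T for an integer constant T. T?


Formula: wp(x:=E, P) = P[E/x] (substitute E for x in postcondition)
Step 1: Postcondition: x>168
Step 2: Substitute x+423 for x: x+423>168
Step 3: Solve for x: x > 168-423 = -255

-255


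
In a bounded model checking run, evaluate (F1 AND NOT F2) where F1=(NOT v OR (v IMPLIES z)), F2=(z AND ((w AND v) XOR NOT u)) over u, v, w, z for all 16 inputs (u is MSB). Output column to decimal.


F1 = (NOT v OR (v IMPLIES z))
F2 = (z AND ((w AND v) XOR NOT u))
Counterexample to F1=>F2 is where F1=1 and F2=0.
Evaluate each row (bits = u,v,w,z, MSB first):
  row 0 [0000]: F1=1 F2=0 -> F1&~F2 -> 1
  row 1 [0001]: F1=1 F2=1 -> F1&~F2 -> 0
  row 2 [0010]: F1=1 F2=0 -> F1&~F2 -> 1
  row 3 [0011]: F1=1 F2=1 -> F1&~F2 -> 0
  row 4 [0100]: F1=0 F2=0 -> F1&~F2 -> 0
  row 5 [0101]: F1=1 F2=1 -> F1&~F2 -> 0
  row 6 [0110]: F1=0 F2=0 -> F1&~F2 -> 0
  row 7 [0111]: F1=1 F2=0 -> F1&~F2 -> 1
  row 8 [1000]: F1=1 F2=0 -> F1&~F2 -> 1
  row 9 [1001]: F1=1 F2=0 -> F1&~F2 -> 1
  row 10 [1010]: F1=1 F2=0 -> F1&~F2 -> 1
  row 11 [1011]: F1=1 F2=0 -> F1&~F2 -> 1
  row 12 [1100]: F1=0 F2=0 -> F1&~F2 -> 0
  row 13 [1101]: F1=1 F2=0 -> F1&~F2 -> 1
  row 14 [1110]: F1=0 F2=0 -> F1&~F2 -> 0
  row 15 [1111]: F1=1 F2=1 -> F1&~F2 -> 0
Full result column, 4 rows per line (u,v fixed per line; w,z runs 00..11 left to right):
  rows 0-3 [u,v=00]: 1010  = hex A
  rows 4-7 [u,v=01]: 0001  = hex 1
  rows 8-11 [u,v=10]: 1111  = hex F
  rows 12-15 [u,v=11]: 0100  = hex 4
Counterexample vector (row 0 .. row 15) = 1010000111110100
Output column grouped in 4s = 1010 0001 1111 0100 = 0xA1F4
Convert to decimal digit by digit (value = value*16 + digit):
  A -> 10
  10*16 + 1 = 161
  161*16 + 15 (F) = 2591
  2591*16 + 4 = 41460
Decimal = 41460

41460


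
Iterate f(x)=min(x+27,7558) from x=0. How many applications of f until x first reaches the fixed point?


Step 1: x=0, cap=7558, increment=27
Step 2: x grows by 27 each step until capped at 7558; fixed point is x=7558
Step 3: iterations = ceil(7558/27) = 280

280


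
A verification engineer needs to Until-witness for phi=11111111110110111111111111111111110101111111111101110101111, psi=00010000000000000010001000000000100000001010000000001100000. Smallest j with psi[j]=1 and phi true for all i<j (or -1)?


(phi U psi) at 0: need smallest j with psi[j]=1 and phi[i]=1 for all i in [0,j).
Scan from step 0:
  step 0: phi=1, psi=0 -> continue
  step 1: phi=1, psi=0 -> continue
  step 2: phi=1, psi=0 -> continue
  step 3: psi=1 and phi held for [0,3) -> witness found
Witness step = 3

3


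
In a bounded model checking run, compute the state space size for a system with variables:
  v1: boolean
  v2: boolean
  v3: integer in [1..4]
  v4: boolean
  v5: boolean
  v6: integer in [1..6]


State space = product of domain sizes of all variables.
Domain sizes:
  v1 (boolean): 2
  v2 (boolean): 2
  v3 (integer in [1..4]): 4
  v4 (boolean): 2
  v5 (boolean): 2
  v6 (integer in [1..6]): 6
Product = 2 * 2 * 4 * 2 * 2 * 6 = 384

384


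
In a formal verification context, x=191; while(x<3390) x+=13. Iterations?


Step 1: x goes from 191 toward 3390 by 13; the body runs while x<3390, so iterations = ceil((bound-start)/step)
Step 2: Distance=3199
Step 3: ceil(3199/13)=247

247


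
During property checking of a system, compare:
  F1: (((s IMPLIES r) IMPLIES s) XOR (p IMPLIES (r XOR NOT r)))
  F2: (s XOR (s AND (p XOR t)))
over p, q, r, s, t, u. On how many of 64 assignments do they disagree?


F1 = (((s IMPLIES r) IMPLIES s) XOR (p IMPLIES (r XOR NOT r)))
F2 = (s XOR (s AND (p XOR t)))
Evaluate both on each of 64 rows (bits = p,q,r,s,t,u):
  row 0 [000000]: F1=1 F2=0 (differ) -> 1
  row 1 [000001]: F1=1 F2=0 (differ) -> 1
  row 2 [000010]: F1=1 F2=0 (differ) -> 1
  row 3 [000011]: F1=1 F2=0 (differ) -> 1
  row 4 [000100]: F1=0 F2=1 (differ) -> 1
  (every remaining row is evaluated the same way; all 64 results are listed next)
Full result column, 8 rows per line (p,q,r fixed per line; s,t,u runs 000..111 left to right):
  rows 0-7 [p,q,r=000]: 11111100  (ones: 6)
  rows 8-15 [p,q,r=001]: 11111100  (ones: 6)
  rows 16-23 [p,q,r=010]: 11111100  (ones: 6)
  rows 24-31 [p,q,r=011]: 11111100  (ones: 6)
  rows 32-39 [p,q,r=100]: 11110011  (ones: 6)
  rows 40-47 [p,q,r=101]: 11110011  (ones: 6)
  rows 48-55 [p,q,r=110]: 11110011  (ones: 6)
  rows 56-63 [p,q,r=111]: 11110011  (ones: 6)
Disagreements = 6+6+6+6+6+6+6+6 = 48

48


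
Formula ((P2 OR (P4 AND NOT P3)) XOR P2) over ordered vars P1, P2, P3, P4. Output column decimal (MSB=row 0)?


Formula: ((P2 OR (P4 AND NOT P3)) XOR P2) over P1, P2, P3, P4 (16 rows)
Evaluate each row (bits = P1,P2,P3,P4, MSB first):
  row 0 [0000]: ((0 OR (0 AND NOT 0)) XOR 0) -> 0
  row 1 [0001]: ((0 OR (1 AND NOT 0)) XOR 0) -> 1
  row 2 [0010]: ((0 OR (0 AND NOT 1)) XOR 0) -> 0
  row 3 [0011]: ((0 OR (1 AND NOT 1)) XOR 0) -> 0
  row 4 [0100]: ((1 OR (0 AND NOT 0)) XOR 1) -> 0
  row 5 [0101]: ((1 OR (1 AND NOT 0)) XOR 1) -> 0
  row 6 [0110]: ((1 OR (0 AND NOT 1)) XOR 1) -> 0
  row 7 [0111]: ((1 OR (1 AND NOT 1)) XOR 1) -> 0
  row 8 [1000]: ((0 OR (0 AND NOT 0)) XOR 0) -> 0
  row 9 [1001]: ((0 OR (1 AND NOT 0)) XOR 0) -> 1
  row 10 [1010]: ((0 OR (0 AND NOT 1)) XOR 0) -> 0
  row 11 [1011]: ((0 OR (1 AND NOT 1)) XOR 0) -> 0
  row 12 [1100]: ((1 OR (0 AND NOT 0)) XOR 1) -> 0
  row 13 [1101]: ((1 OR (1 AND NOT 0)) XOR 1) -> 0
  row 14 [1110]: ((1 OR (0 AND NOT 1)) XOR 1) -> 0
  row 15 [1111]: ((1 OR (1 AND NOT 1)) XOR 1) -> 0
Full result column, 4 rows per line (P1,P2 fixed per line; P3,P4 runs 00..11 left to right):
  rows 0-3 [P1,P2=00]: 0100  = hex 4
  rows 4-7 [P1,P2=01]: 0000  = hex 0
  rows 8-11 [P1,P2=10]: 0100  = hex 4
  rows 12-15 [P1,P2=11]: 0000  = hex 0
Output column (row 0 .. row 15) = 0100000001000000
Output column grouped in 4s = 0100 0000 0100 0000 = 0x4040
Convert to decimal digit by digit (value = value*16 + digit):
  4 -> 4
  4*16 + 0 = 64
  64*16 + 4 = 1028
  1028*16 + 0 = 16448
Decimal = 16448

16448


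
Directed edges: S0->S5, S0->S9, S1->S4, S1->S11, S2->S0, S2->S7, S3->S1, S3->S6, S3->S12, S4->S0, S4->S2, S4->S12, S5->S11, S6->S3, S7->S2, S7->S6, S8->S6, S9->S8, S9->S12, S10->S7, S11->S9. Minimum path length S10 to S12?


BFS layer-by-layer from S10:
  dist 0: {S10}
  dist 1: {S7}
  dist 2: {S2, S6}
  dist 3: {S0, S3}
  dist 4: {S1, S5, S9, S12}
  -> S12 reached at distance 4
Shortest path length = 4

4


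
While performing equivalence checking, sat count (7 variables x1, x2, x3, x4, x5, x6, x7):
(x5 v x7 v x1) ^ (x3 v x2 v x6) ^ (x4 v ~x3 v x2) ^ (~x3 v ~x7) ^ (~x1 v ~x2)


CNF with 5 clauses over 7 vars (128 assignments).
An assignment satisfies CNF iff every clause has >=1 true literal.
Check each row (bits = x1,x2,x3,x4,x5,x6,x7; clause T/F shown):
  row 0 [0000000]: clauses=FFTTT -> 0
  row 1 [0000001]: clauses=TFTTT -> 0
  row 2 [0000010]: clauses=FTTTT -> 0
  row 3 [0000011]: clauses=TTTTT -> 1
  row 4 [0000100]: clauses=TFTTT -> 0
  (every remaining row is evaluated the same way; all 128 results are listed next)
Full result column, 8 rows per line (x1,x2,x3,x4 fixed per line; x5,x6,x7 runs 000..111 left to right):
  rows 0-7 [x1,x2,x3,x4=0000]: 00010011  (ones: 3)
  rows 8-15 [x1,x2,x3,x4=0001]: 00010011  (ones: 3)
  rows 16-23 [x1,x2,x3,x4=0010]: 00000000  (ones: 0)
  rows 24-31 [x1,x2,x3,x4=0011]: 00001010  (ones: 2)
  rows 32-39 [x1,x2,x3,x4=0100]: 01011111  (ones: 6)
  rows 40-47 [x1,x2,x3,x4=0101]: 01011111  (ones: 6)
  rows 48-55 [x1,x2,x3,x4=0110]: 00001010  (ones: 2)
  rows 56-63 [x1,x2,x3,x4=0111]: 00001010  (ones: 2)
  rows 64-71 [x1,x2,x3,x4=1000]: 00110011  (ones: 4)
  rows 72-79 [x1,x2,x3,x4=1001]: 00110011  (ones: 4)
  rows 80-87 [x1,x2,x3,x4=1010]: 00000000  (ones: 0)
  rows 88-95 [x1,x2,x3,x4=1011]: 10101010  (ones: 4)
  rows 96-103 [x1,x2,x3,x4=1100]: 00000000  (ones: 0)
  rows 104-111 [x1,x2,x3,x4=1101]: 00000000  (ones: 0)
  rows 112-119 [x1,x2,x3,x4=1110]: 00000000  (ones: 0)
  rows 120-127 [x1,x2,x3,x4=1111]: 00000000  (ones: 0)
Satisfying assignments = 3+3+0+2+6+6+2+2+4+4+0+4+0+0+0+0 = 36

36


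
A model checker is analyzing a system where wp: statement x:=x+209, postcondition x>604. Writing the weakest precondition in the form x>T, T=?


Formula: wp(x:=E, P) = P[E/x] (substitute E for x in postcondition)
Step 1: Postcondition: x>604
Step 2: Substitute x+209 for x: x+209>604
Step 3: Solve for x: x > 604-209 = 395

395


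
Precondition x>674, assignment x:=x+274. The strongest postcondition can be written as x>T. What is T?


Formula: sp(P, x:=E) = exists old_x. (x = E[old_x/x]) AND P[old_x/x] (old_x is the value of x before the assignment; eliminate old_x by solving x = E[old_x/x] for old_x)
Step 1: Precondition P: x>674, i.e. old_x > 674
Step 2: Assignment gives x = old_x + 274, so old_x = x - 274
Step 3: Substitute into P: x - 274 > 674
Step 4: Simplify: x > 674+274 = 948

948


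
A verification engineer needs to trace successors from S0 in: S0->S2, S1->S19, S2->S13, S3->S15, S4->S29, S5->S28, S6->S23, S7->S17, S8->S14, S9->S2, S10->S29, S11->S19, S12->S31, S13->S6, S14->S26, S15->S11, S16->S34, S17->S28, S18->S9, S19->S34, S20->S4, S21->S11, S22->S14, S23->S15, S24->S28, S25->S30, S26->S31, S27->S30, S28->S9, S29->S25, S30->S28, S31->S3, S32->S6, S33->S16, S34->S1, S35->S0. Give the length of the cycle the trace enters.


Trace from S0 until a state repeats:
  S0 -> S2 -> S13 -> S6 -> S23 -> S15 -> S11 -> S19 -> S34 -> S1 -> S19
S19 first seen at step 7, revisited at step 10.
Cycle length = 10 - 7 = 3

3


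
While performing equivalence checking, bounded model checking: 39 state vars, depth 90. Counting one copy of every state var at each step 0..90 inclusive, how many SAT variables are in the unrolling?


BMC unrolls to depth k, creating one copy of each state var for steps 0..k.
Step count = 90 + 1 = 91 (steps 0 through 90)
Vars per step = 39
Total = 39 * 91 = 3549

3549


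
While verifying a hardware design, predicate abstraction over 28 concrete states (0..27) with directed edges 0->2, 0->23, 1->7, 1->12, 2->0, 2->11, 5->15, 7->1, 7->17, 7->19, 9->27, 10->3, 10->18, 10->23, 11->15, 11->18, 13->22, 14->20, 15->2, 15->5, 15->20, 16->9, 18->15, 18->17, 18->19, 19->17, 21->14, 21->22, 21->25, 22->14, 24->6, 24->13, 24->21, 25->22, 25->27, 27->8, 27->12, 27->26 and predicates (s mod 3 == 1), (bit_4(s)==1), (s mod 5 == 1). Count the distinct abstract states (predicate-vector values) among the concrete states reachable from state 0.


BFS from 0:
Concrete reachable: {0, 2, 5, 11, 15, 17, 18, 19, 20, 23}
Abstract via predicates (s mod 3 == 1), (bit_4(s)==1), (s mod 5 == 1):
  (0,0,0) <- {0, 2, 5, 15}
  (0,0,1) <- {11}
  (0,1,0) <- {17, 18, 20, 23}
  (1,1,0) <- {19}
Distinct abstract states = 4

4


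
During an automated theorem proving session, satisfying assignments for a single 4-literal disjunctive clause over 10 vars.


Step 1: Total=2^10=1024
Step 2: Unsat when all 4 false: 2^6=64
Step 3: Sat=1024-64=960

960


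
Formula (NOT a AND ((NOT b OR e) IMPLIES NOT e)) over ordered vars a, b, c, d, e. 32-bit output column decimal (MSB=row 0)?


Formula: (NOT a AND ((NOT b OR e) IMPLIES NOT e)) over a, b, c, d, e (32 rows)
Evaluate each row (bits = a,b,c,d,e, MSB first):
  row 0 [00000]: (NOT 0 AND ((NOT 0 OR 0) IMPLIES NOT 0)) -> 1
  row 1 [00001]: (NOT 0 AND ((NOT 0 OR 1) IMPLIES NOT 1)) -> 0
  row 2 [00010]: (NOT 0 AND ((NOT 0 OR 0) IMPLIES NOT 0)) -> 1
  row 3 [00011]: (NOT 0 AND ((NOT 0 OR 1) IMPLIES NOT 1)) -> 0
  row 4 [00100]: (NOT 0 AND ((NOT 0 OR 0) IMPLIES NOT 0)) -> 1
  row 5 [00101]: (NOT 0 AND ((NOT 0 OR 1) IMPLIES NOT 1)) -> 0
  row 6 [00110]: (NOT 0 AND ((NOT 0 OR 0) IMPLIES NOT 0)) -> 1
  row 7 [00111]: (NOT 0 AND ((NOT 0 OR 1) IMPLIES NOT 1)) -> 0
  row 8 [01000]: (NOT 0 AND ((NOT 1 OR 0) IMPLIES NOT 0)) -> 1
  row 9 [01001]: (NOT 0 AND ((NOT 1 OR 1) IMPLIES NOT 1)) -> 0
  row 10 [01010]: (NOT 0 AND ((NOT 1 OR 0) IMPLIES NOT 0)) -> 1
  row 11 [01011]: (NOT 0 AND ((NOT 1 OR 1) IMPLIES NOT 1)) -> 0
  row 12 [01100]: (NOT 0 AND ((NOT 1 OR 0) IMPLIES NOT 0)) -> 1
  row 13 [01101]: (NOT 0 AND ((NOT 1 OR 1) IMPLIES NOT 1)) -> 0
  row 14 [01110]: (NOT 0 AND ((NOT 1 OR 0) IMPLIES NOT 0)) -> 1
  row 15 [01111]: (NOT 0 AND ((NOT 1 OR 1) IMPLIES NOT 1)) -> 0
  row 16 [10000]: (NOT 1 AND ((NOT 0 OR 0) IMPLIES NOT 0)) -> 0
  row 17 [10001]: (NOT 1 AND ((NOT 0 OR 1) IMPLIES NOT 1)) -> 0
  row 18 [10010]: (NOT 1 AND ((NOT 0 OR 0) IMPLIES NOT 0)) -> 0
  row 19 [10011]: (NOT 1 AND ((NOT 0 OR 1) IMPLIES NOT 1)) -> 0
  row 20 [10100]: (NOT 1 AND ((NOT 0 OR 0) IMPLIES NOT 0)) -> 0
  row 21 [10101]: (NOT 1 AND ((NOT 0 OR 1) IMPLIES NOT 1)) -> 0
  row 22 [10110]: (NOT 1 AND ((NOT 0 OR 0) IMPLIES NOT 0)) -> 0
  row 23 [10111]: (NOT 1 AND ((NOT 0 OR 1) IMPLIES NOT 1)) -> 0
  row 24 [11000]: (NOT 1 AND ((NOT 1 OR 0) IMPLIES NOT 0)) -> 0
  row 25 [11001]: (NOT 1 AND ((NOT 1 OR 1) IMPLIES NOT 1)) -> 0
  row 26 [11010]: (NOT 1 AND ((NOT 1 OR 0) IMPLIES NOT 0)) -> 0
  row 27 [11011]: (NOT 1 AND ((NOT 1 OR 1) IMPLIES NOT 1)) -> 0
  row 28 [11100]: (NOT 1 AND ((NOT 1 OR 0) IMPLIES NOT 0)) -> 0
  row 29 [11101]: (NOT 1 AND ((NOT 1 OR 1) IMPLIES NOT 1)) -> 0
  row 30 [11110]: (NOT 1 AND ((NOT 1 OR 0) IMPLIES NOT 0)) -> 0
  row 31 [11111]: (NOT 1 AND ((NOT 1 OR 1) IMPLIES NOT 1)) -> 0
Full result column, 4 rows per line (a,b,c fixed per line; d,e runs 00..11 left to right):
  rows 0-3 [a,b,c=000]: 1010  = hex A
  rows 4-7 [a,b,c=001]: 1010  = hex A
  rows 8-11 [a,b,c=010]: 1010  = hex A
  rows 12-15 [a,b,c=011]: 1010  = hex A
  rows 16-19 [a,b,c=100]: 0000  = hex 0
  rows 20-23 [a,b,c=101]: 0000  = hex 0
  rows 24-27 [a,b,c=110]: 0000  = hex 0
  rows 28-31 [a,b,c=111]: 0000  = hex 0
Output column (row 0 .. row 31) = 10101010101010100000000000000000
Output column grouped in 4s = 1010 1010 1010 1010 0000 0000 0000 0000 = 0xAAAA0000
Convert to decimal digit by digit (value = value*16 + digit):
  A -> 10
  10*16 + 10 (A) = 170
  170*16 + 10 (A) = 2730
  2730*16 + 10 (A) = 43690
  43690*16 + 0 = 699040
  699040*16 + 0 = 11184640
  11184640*16 + 0 = 178954240
  178954240*16 + 0 = 2863267840
Decimal = 2863267840

2863267840


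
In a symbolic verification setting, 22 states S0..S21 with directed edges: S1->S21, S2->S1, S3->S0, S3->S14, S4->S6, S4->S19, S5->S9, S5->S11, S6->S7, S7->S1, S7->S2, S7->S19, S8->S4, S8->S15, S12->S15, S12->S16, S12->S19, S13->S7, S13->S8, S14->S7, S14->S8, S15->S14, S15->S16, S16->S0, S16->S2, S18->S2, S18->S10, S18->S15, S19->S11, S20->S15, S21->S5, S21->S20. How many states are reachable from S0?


BFS from S0:
  layer 0: {S0}
Reachable set: {S0}
Count = 1

1


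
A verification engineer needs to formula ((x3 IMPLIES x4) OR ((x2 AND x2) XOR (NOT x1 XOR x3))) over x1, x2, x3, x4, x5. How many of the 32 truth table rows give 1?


Formula: ((x3 IMPLIES x4) OR ((x2 AND x2) XOR (NOT x1 XOR x3))) over 5 vars (32 rows)
Evaluate each row (x1, x2, x3, x4, x5 as bits, MSB first):
  row 0 [00000]: ((0 IMPLIES 0) OR ((0 AND 0) XOR (NOT 0 XOR 0))) -> 1
  row 1 [00001]: ((0 IMPLIES 0) OR ((0 AND 0) XOR (NOT 0 XOR 0))) -> 1
  row 2 [00010]: ((0 IMPLIES 1) OR ((0 AND 0) XOR (NOT 0 XOR 0))) -> 1
  row 3 [00011]: ((0 IMPLIES 1) OR ((0 AND 0) XOR (NOT 0 XOR 0))) -> 1
  row 4 [00100]: ((1 IMPLIES 0) OR ((0 AND 0) XOR (NOT 0 XOR 1))) -> 0
  row 5 [00101]: ((1 IMPLIES 0) OR ((0 AND 0) XOR (NOT 0 XOR 1))) -> 0
  row 6 [00110]: ((1 IMPLIES 1) OR ((0 AND 0) XOR (NOT 0 XOR 1))) -> 1
  row 7 [00111]: ((1 IMPLIES 1) OR ((0 AND 0) XOR (NOT 0 XOR 1))) -> 1
  row 8 [01000]: ((0 IMPLIES 0) OR ((1 AND 1) XOR (NOT 0 XOR 0))) -> 1
  row 9 [01001]: ((0 IMPLIES 0) OR ((1 AND 1) XOR (NOT 0 XOR 0))) -> 1
  row 10 [01010]: ((0 IMPLIES 1) OR ((1 AND 1) XOR (NOT 0 XOR 0))) -> 1
  row 11 [01011]: ((0 IMPLIES 1) OR ((1 AND 1) XOR (NOT 0 XOR 0))) -> 1
  row 12 [01100]: ((1 IMPLIES 0) OR ((1 AND 1) XOR (NOT 0 XOR 1))) -> 1
  row 13 [01101]: ((1 IMPLIES 0) OR ((1 AND 1) XOR (NOT 0 XOR 1))) -> 1
  row 14 [01110]: ((1 IMPLIES 1) OR ((1 AND 1) XOR (NOT 0 XOR 1))) -> 1
  row 15 [01111]: ((1 IMPLIES 1) OR ((1 AND 1) XOR (NOT 0 XOR 1))) -> 1
  row 16 [10000]: ((0 IMPLIES 0) OR ((0 AND 0) XOR (NOT 1 XOR 0))) -> 1
  row 17 [10001]: ((0 IMPLIES 0) OR ((0 AND 0) XOR (NOT 1 XOR 0))) -> 1
  row 18 [10010]: ((0 IMPLIES 1) OR ((0 AND 0) XOR (NOT 1 XOR 0))) -> 1
  row 19 [10011]: ((0 IMPLIES 1) OR ((0 AND 0) XOR (NOT 1 XOR 0))) -> 1
  row 20 [10100]: ((1 IMPLIES 0) OR ((0 AND 0) XOR (NOT 1 XOR 1))) -> 1
  row 21 [10101]: ((1 IMPLIES 0) OR ((0 AND 0) XOR (NOT 1 XOR 1))) -> 1
  row 22 [10110]: ((1 IMPLIES 1) OR ((0 AND 0) XOR (NOT 1 XOR 1))) -> 1
  row 23 [10111]: ((1 IMPLIES 1) OR ((0 AND 0) XOR (NOT 1 XOR 1))) -> 1
  row 24 [11000]: ((0 IMPLIES 0) OR ((1 AND 1) XOR (NOT 1 XOR 0))) -> 1
  row 25 [11001]: ((0 IMPLIES 0) OR ((1 AND 1) XOR (NOT 1 XOR 0))) -> 1
  row 26 [11010]: ((0 IMPLIES 1) OR ((1 AND 1) XOR (NOT 1 XOR 0))) -> 1
  row 27 [11011]: ((0 IMPLIES 1) OR ((1 AND 1) XOR (NOT 1 XOR 0))) -> 1
  row 28 [11100]: ((1 IMPLIES 0) OR ((1 AND 1) XOR (NOT 1 XOR 1))) -> 0
  row 29 [11101]: ((1 IMPLIES 0) OR ((1 AND 1) XOR (NOT 1 XOR 1))) -> 0
  row 30 [11110]: ((1 IMPLIES 1) OR ((1 AND 1) XOR (NOT 1 XOR 1))) -> 1
  row 31 [11111]: ((1 IMPLIES 1) OR ((1 AND 1) XOR (NOT 1 XOR 1))) -> 1
Full result column, 8 rows per line (x1,x2 fixed per line; x3,x4,x5 runs 000..111 left to right):
  rows 0-7 [x1,x2=00]: 11110011  (ones: 6)
  rows 8-15 [x1,x2=01]: 11111111  (ones: 8)
  rows 16-23 [x1,x2=10]: 11111111  (ones: 8)
  rows 24-31 [x1,x2=11]: 11110011  (ones: 6)
Count of 1-rows = 6+8+8+6 = 28

28


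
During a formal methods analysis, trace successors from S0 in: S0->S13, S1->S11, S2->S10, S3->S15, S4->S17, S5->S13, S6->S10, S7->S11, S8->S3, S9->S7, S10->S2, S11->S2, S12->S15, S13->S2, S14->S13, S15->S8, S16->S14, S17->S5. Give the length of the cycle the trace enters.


Trace from S0 until a state repeats:
  S0 -> S13 -> S2 -> S10 -> S2
S2 first seen at step 2, revisited at step 4.
Cycle length = 4 - 2 = 2

2


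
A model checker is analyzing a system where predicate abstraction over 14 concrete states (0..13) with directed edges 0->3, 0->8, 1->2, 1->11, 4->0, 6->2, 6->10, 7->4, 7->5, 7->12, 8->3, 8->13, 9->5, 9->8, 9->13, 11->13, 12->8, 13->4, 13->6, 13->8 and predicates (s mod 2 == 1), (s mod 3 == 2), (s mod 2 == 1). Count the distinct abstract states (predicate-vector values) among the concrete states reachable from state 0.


BFS from 0:
Concrete reachable: {0, 2, 3, 4, 6, 8, 10, 13}
Abstract via predicates (s mod 2 == 1), (s mod 3 == 2), (s mod 2 == 1):
  (0,0,0) <- {0, 4, 6, 10}
  (0,1,0) <- {2, 8}
  (1,0,1) <- {3, 13}
Distinct abstract states = 3

3


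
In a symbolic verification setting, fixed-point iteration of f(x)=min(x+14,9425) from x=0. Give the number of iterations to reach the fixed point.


Step 1: x=0, cap=9425, increment=14
Step 2: x grows by 14 each step until capped at 9425; fixed point is x=9425
Step 3: iterations = ceil(9425/14) = 674

674


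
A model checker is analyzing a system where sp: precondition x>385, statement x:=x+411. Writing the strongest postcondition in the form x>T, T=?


Formula: sp(P, x:=E) = exists old_x. (x = E[old_x/x]) AND P[old_x/x] (old_x is the value of x before the assignment; eliminate old_x by solving x = E[old_x/x] for old_x)
Step 1: Precondition P: x>385, i.e. old_x > 385
Step 2: Assignment gives x = old_x + 411, so old_x = x - 411
Step 3: Substitute into P: x - 411 > 385
Step 4: Simplify: x > 385+411 = 796

796


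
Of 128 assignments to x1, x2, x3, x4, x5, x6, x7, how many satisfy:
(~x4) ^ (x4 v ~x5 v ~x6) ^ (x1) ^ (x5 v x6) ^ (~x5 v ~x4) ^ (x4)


CNF with 6 clauses over 7 vars (128 assignments).
An assignment satisfies CNF iff every clause has >=1 true literal.
Check each row (bits = x1,x2,x3,x4,x5,x6,x7; clause T/F shown):
  row 0 [0000000]: clauses=TTFFTF -> 0
  row 1 [0000001]: clauses=TTFFTF -> 0
  row 2 [0000010]: clauses=TTFTTF -> 0
  row 3 [0000011]: clauses=TTFTTF -> 0
  row 4 [0000100]: clauses=TTFTTF -> 0
  (every remaining row is evaluated the same way; all 128 results are listed next)
Full result column, 8 rows per line (x1,x2,x3,x4 fixed per line; x5,x6,x7 runs 000..111 left to right):
  rows 0-7 [x1,x2,x3,x4=0000]: 00000000  (ones: 0)
  rows 8-15 [x1,x2,x3,x4=0001]: 00000000  (ones: 0)
  rows 16-23 [x1,x2,x3,x4=0010]: 00000000  (ones: 0)
  rows 24-31 [x1,x2,x3,x4=0011]: 00000000  (ones: 0)
  rows 32-39 [x1,x2,x3,x4=0100]: 00000000  (ones: 0)
  rows 40-47 [x1,x2,x3,x4=0101]: 00000000  (ones: 0)
  rows 48-55 [x1,x2,x3,x4=0110]: 00000000  (ones: 0)
  rows 56-63 [x1,x2,x3,x4=0111]: 00000000  (ones: 0)
  rows 64-71 [x1,x2,x3,x4=1000]: 00000000  (ones: 0)
  rows 72-79 [x1,x2,x3,x4=1001]: 00000000  (ones: 0)
  rows 80-87 [x1,x2,x3,x4=1010]: 00000000  (ones: 0)
  rows 88-95 [x1,x2,x3,x4=1011]: 00000000  (ones: 0)
  rows 96-103 [x1,x2,x3,x4=1100]: 00000000  (ones: 0)
  rows 104-111 [x1,x2,x3,x4=1101]: 00000000  (ones: 0)
  rows 112-119 [x1,x2,x3,x4=1110]: 00000000  (ones: 0)
  rows 120-127 [x1,x2,x3,x4=1111]: 00000000  (ones: 0)
Satisfying assignments = 0+0+0+0+0+0+0+0+0+0+0+0+0+0+0+0 = 0

0


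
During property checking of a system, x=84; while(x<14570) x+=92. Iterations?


Step 1: x goes from 84 toward 14570 by 92; the body runs while x<14570, so iterations = ceil((bound-start)/step)
Step 2: Distance=14486
Step 3: ceil(14486/92)=158

158


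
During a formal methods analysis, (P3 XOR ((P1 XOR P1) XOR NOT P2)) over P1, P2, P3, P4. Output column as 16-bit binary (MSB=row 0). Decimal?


Formula: (P3 XOR ((P1 XOR P1) XOR NOT P2)) over P1, P2, P3, P4 (16 rows)
Evaluate each row (bits = P1,P2,P3,P4, MSB first):
  row 0 [0000]: (0 XOR ((0 XOR 0) XOR NOT 0)) -> 1
  row 1 [0001]: (0 XOR ((0 XOR 0) XOR NOT 0)) -> 1
  row 2 [0010]: (1 XOR ((0 XOR 0) XOR NOT 0)) -> 0
  row 3 [0011]: (1 XOR ((0 XOR 0) XOR NOT 0)) -> 0
  row 4 [0100]: (0 XOR ((0 XOR 0) XOR NOT 1)) -> 0
  row 5 [0101]: (0 XOR ((0 XOR 0) XOR NOT 1)) -> 0
  row 6 [0110]: (1 XOR ((0 XOR 0) XOR NOT 1)) -> 1
  row 7 [0111]: (1 XOR ((0 XOR 0) XOR NOT 1)) -> 1
  row 8 [1000]: (0 XOR ((1 XOR 1) XOR NOT 0)) -> 1
  row 9 [1001]: (0 XOR ((1 XOR 1) XOR NOT 0)) -> 1
  row 10 [1010]: (1 XOR ((1 XOR 1) XOR NOT 0)) -> 0
  row 11 [1011]: (1 XOR ((1 XOR 1) XOR NOT 0)) -> 0
  row 12 [1100]: (0 XOR ((1 XOR 1) XOR NOT 1)) -> 0
  row 13 [1101]: (0 XOR ((1 XOR 1) XOR NOT 1)) -> 0
  row 14 [1110]: (1 XOR ((1 XOR 1) XOR NOT 1)) -> 1
  row 15 [1111]: (1 XOR ((1 XOR 1) XOR NOT 1)) -> 1
Full result column, 4 rows per line (P1,P2 fixed per line; P3,P4 runs 00..11 left to right):
  rows 0-3 [P1,P2=00]: 1100  = hex C
  rows 4-7 [P1,P2=01]: 0011  = hex 3
  rows 8-11 [P1,P2=10]: 1100  = hex C
  rows 12-15 [P1,P2=11]: 0011  = hex 3
Output column (row 0 .. row 15) = 1100001111000011
Output column grouped in 4s = 1100 0011 1100 0011 = 0xC3C3
Convert to decimal digit by digit (value = value*16 + digit):
  C -> 12
  12*16 + 3 = 195
  195*16 + 12 (C) = 3132
  3132*16 + 3 = 50115
Decimal = 50115

50115


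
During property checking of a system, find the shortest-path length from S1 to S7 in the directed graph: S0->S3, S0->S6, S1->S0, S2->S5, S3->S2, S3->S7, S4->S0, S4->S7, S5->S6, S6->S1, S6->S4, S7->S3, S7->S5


BFS layer-by-layer from S1:
  dist 0: {S1}
  dist 1: {S0}
  dist 2: {S3, S6}
  dist 3: {S2, S4, S7}
  -> S7 reached at distance 3
Shortest path length = 3

3


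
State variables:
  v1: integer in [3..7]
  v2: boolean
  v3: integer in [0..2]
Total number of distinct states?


State space = product of domain sizes of all variables.
Domain sizes:
  v1 (integer in [3..7]): 5
  v2 (boolean): 2
  v3 (integer in [0..2]): 3
Product = 5 * 2 * 3 = 30

30


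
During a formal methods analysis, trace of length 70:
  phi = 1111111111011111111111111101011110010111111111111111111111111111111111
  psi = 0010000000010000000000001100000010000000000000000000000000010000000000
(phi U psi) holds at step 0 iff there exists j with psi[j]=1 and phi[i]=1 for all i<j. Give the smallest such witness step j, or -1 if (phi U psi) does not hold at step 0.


(phi U psi) at 0: need smallest j with psi[j]=1 and phi[i]=1 for all i in [0,j).
Scan from step 0:
  step 0: phi=1, psi=0 -> continue
  step 1: phi=1, psi=0 -> continue
  step 2: psi=1 and phi held for [0,2) -> witness found
Witness step = 2

2


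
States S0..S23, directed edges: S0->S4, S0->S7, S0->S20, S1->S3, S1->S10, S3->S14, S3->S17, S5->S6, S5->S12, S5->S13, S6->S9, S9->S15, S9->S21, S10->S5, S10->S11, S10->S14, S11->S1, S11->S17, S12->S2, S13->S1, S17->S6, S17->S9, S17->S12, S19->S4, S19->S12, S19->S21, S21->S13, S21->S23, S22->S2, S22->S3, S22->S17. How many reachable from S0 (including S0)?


BFS from S0:
  layer 0: {S0}
  layer 1: {S4, S7, S20}
Reachable set: {S0, S4, S7, S20}
Count = 4

4


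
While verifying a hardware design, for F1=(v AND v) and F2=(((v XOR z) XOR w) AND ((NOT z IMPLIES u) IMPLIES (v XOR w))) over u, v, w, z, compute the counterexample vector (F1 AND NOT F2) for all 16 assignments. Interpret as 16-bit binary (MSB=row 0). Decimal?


F1 = (v AND v)
F2 = (((v XOR z) XOR w) AND ((NOT z IMPLIES u) IMPLIES (v XOR w)))
Counterexample to F1=>F2 is where F1=1 and F2=0.
Evaluate each row (bits = u,v,w,z, MSB first):
  row 0 [0000]: F1=0 F2=0 -> F1&~F2 -> 0
  row 1 [0001]: F1=0 F2=0 -> F1&~F2 -> 0
  row 2 [0010]: F1=0 F2=1 -> F1&~F2 -> 0
  row 3 [0011]: F1=0 F2=0 -> F1&~F2 -> 0
  row 4 [0100]: F1=1 F2=1 -> F1&~F2 -> 0
  row 5 [0101]: F1=1 F2=0 -> F1&~F2 -> 1
  row 6 [0110]: F1=1 F2=0 -> F1&~F2 -> 1
  row 7 [0111]: F1=1 F2=0 -> F1&~F2 -> 1
  row 8 [1000]: F1=0 F2=0 -> F1&~F2 -> 0
  row 9 [1001]: F1=0 F2=0 -> F1&~F2 -> 0
  row 10 [1010]: F1=0 F2=1 -> F1&~F2 -> 0
  row 11 [1011]: F1=0 F2=0 -> F1&~F2 -> 0
  row 12 [1100]: F1=1 F2=1 -> F1&~F2 -> 0
  row 13 [1101]: F1=1 F2=0 -> F1&~F2 -> 1
  row 14 [1110]: F1=1 F2=0 -> F1&~F2 -> 1
  row 15 [1111]: F1=1 F2=0 -> F1&~F2 -> 1
Full result column, 4 rows per line (u,v fixed per line; w,z runs 00..11 left to right):
  rows 0-3 [u,v=00]: 0000  = hex 0
  rows 4-7 [u,v=01]: 0111  = hex 7
  rows 8-11 [u,v=10]: 0000  = hex 0
  rows 12-15 [u,v=11]: 0111  = hex 7
Counterexample vector (row 0 .. row 15) = 0000011100000111
Output column grouped in 4s = 0000 0111 0000 0111 = 0x0707
Convert to decimal digit by digit (value = value*16 + digit):
  0 -> 0
  0*16 + 7 = 7
  7*16 + 0 = 112
  112*16 + 7 = 1799
Decimal = 1799

1799


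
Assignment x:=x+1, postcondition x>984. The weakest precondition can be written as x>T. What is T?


Formula: wp(x:=E, P) = P[E/x] (substitute E for x in postcondition)
Step 1: Postcondition: x>984
Step 2: Substitute x+1 for x: x+1>984
Step 3: Solve for x: x > 984-1 = 983

983


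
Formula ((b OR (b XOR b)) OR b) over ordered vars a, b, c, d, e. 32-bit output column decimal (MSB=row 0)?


Formula: ((b OR (b XOR b)) OR b) over a, b, c, d, e (32 rows)
Evaluate each row (bits = a,b,c,d,e, MSB first):
  row 0 [00000]: ((0 OR (0 XOR 0)) OR 0) -> 0
  row 1 [00001]: ((0 OR (0 XOR 0)) OR 0) -> 0
  row 2 [00010]: ((0 OR (0 XOR 0)) OR 0) -> 0
  row 3 [00011]: ((0 OR (0 XOR 0)) OR 0) -> 0
  row 4 [00100]: ((0 OR (0 XOR 0)) OR 0) -> 0
  row 5 [00101]: ((0 OR (0 XOR 0)) OR 0) -> 0
  row 6 [00110]: ((0 OR (0 XOR 0)) OR 0) -> 0
  row 7 [00111]: ((0 OR (0 XOR 0)) OR 0) -> 0
  row 8 [01000]: ((1 OR (1 XOR 1)) OR 1) -> 1
  row 9 [01001]: ((1 OR (1 XOR 1)) OR 1) -> 1
  row 10 [01010]: ((1 OR (1 XOR 1)) OR 1) -> 1
  row 11 [01011]: ((1 OR (1 XOR 1)) OR 1) -> 1
  row 12 [01100]: ((1 OR (1 XOR 1)) OR 1) -> 1
  row 13 [01101]: ((1 OR (1 XOR 1)) OR 1) -> 1
  row 14 [01110]: ((1 OR (1 XOR 1)) OR 1) -> 1
  row 15 [01111]: ((1 OR (1 XOR 1)) OR 1) -> 1
  row 16 [10000]: ((0 OR (0 XOR 0)) OR 0) -> 0
  row 17 [10001]: ((0 OR (0 XOR 0)) OR 0) -> 0
  row 18 [10010]: ((0 OR (0 XOR 0)) OR 0) -> 0
  row 19 [10011]: ((0 OR (0 XOR 0)) OR 0) -> 0
  row 20 [10100]: ((0 OR (0 XOR 0)) OR 0) -> 0
  row 21 [10101]: ((0 OR (0 XOR 0)) OR 0) -> 0
  row 22 [10110]: ((0 OR (0 XOR 0)) OR 0) -> 0
  row 23 [10111]: ((0 OR (0 XOR 0)) OR 0) -> 0
  row 24 [11000]: ((1 OR (1 XOR 1)) OR 1) -> 1
  row 25 [11001]: ((1 OR (1 XOR 1)) OR 1) -> 1
  row 26 [11010]: ((1 OR (1 XOR 1)) OR 1) -> 1
  row 27 [11011]: ((1 OR (1 XOR 1)) OR 1) -> 1
  row 28 [11100]: ((1 OR (1 XOR 1)) OR 1) -> 1
  row 29 [11101]: ((1 OR (1 XOR 1)) OR 1) -> 1
  row 30 [11110]: ((1 OR (1 XOR 1)) OR 1) -> 1
  row 31 [11111]: ((1 OR (1 XOR 1)) OR 1) -> 1
Full result column, 4 rows per line (a,b,c fixed per line; d,e runs 00..11 left to right):
  rows 0-3 [a,b,c=000]: 0000  = hex 0
  rows 4-7 [a,b,c=001]: 0000  = hex 0
  rows 8-11 [a,b,c=010]: 1111  = hex F
  rows 12-15 [a,b,c=011]: 1111  = hex F
  rows 16-19 [a,b,c=100]: 0000  = hex 0
  rows 20-23 [a,b,c=101]: 0000  = hex 0
  rows 24-27 [a,b,c=110]: 1111  = hex F
  rows 28-31 [a,b,c=111]: 1111  = hex F
Output column (row 0 .. row 31) = 00000000111111110000000011111111
Output column grouped in 4s = 0000 0000 1111 1111 0000 0000 1111 1111 = 0x00FF00FF
Convert to decimal digit by digit (value = value*16 + digit):
  0 -> 0
  0*16 + 0 = 0
  0*16 + 15 (F) = 15
  15*16 + 15 (F) = 255
  255*16 + 0 = 4080
  4080*16 + 0 = 65280
  65280*16 + 15 (F) = 1044495
  1044495*16 + 15 (F) = 16711935
Decimal = 16711935

16711935


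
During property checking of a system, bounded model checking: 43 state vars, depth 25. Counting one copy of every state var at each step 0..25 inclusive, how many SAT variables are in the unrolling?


BMC unrolls to depth k, creating one copy of each state var for steps 0..k.
Step count = 25 + 1 = 26 (steps 0 through 25)
Vars per step = 43
Total = 43 * 26 = 1118

1118
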